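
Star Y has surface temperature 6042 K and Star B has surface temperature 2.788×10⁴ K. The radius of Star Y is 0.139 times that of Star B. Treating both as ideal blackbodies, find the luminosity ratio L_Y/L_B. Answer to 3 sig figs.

L ∝ R²T⁴, so L_Y/L_B = (R_Y/R_B)²(T_Y/T_B)⁴ = (0.139)² × (6042/2.788×10⁴)⁴ = 0.019321 × 2.20573×10⁻³ = 4.26×10⁻⁵.

L_Y/L_B ≈ 4.26×10⁻⁵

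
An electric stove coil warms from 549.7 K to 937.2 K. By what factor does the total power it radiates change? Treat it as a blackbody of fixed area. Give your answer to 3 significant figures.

P ∝ T⁴, so P₂/P₁ = (T₂/T₁)⁴ = (937.2/549.7)⁴ = (1.70493)⁴ = 8.45.

P₂/P₁ ≈ 8.45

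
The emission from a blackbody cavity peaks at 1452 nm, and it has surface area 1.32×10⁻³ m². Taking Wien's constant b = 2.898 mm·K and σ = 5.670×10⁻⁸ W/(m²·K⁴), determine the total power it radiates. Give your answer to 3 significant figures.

P ≈ 1.19×10³ W

Wien's law: T = b/λ_max = 2.898×10⁻³/1.452×10⁻⁶ = 1995.87 K.
Area A = 1.32×10⁻³ m².
Then P = σAT⁴ = 5.670×10⁻⁸×1.32×10⁻³×(1995.87)⁴ = 1.19×10³ W.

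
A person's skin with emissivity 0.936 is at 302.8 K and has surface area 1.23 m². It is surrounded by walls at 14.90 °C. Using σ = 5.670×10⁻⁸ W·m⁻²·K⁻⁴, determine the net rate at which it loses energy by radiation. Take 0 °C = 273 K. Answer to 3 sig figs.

Surroundings: T = 14.90 °C + 273 = 287.90 K.
Area A = 1.23 m².
Net radiated power P_net = εσA(T⁴ − T₀⁴) = 0.936×5.670×10⁻⁸×1.23×(302.8⁴ − 287.90⁴).
T⁴ − T₀⁴ = 8.40666×10⁹ − 6.87016×10⁹ = 1.53650×10⁹ K⁴, so P_net = 100 W.

Net loss ≈ 100 W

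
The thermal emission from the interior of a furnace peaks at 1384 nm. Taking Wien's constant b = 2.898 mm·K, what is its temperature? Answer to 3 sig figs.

Wien's law gives T = b/λ_max = (2.898×10⁻³ m·K)/(1.384×10⁻⁶ m) = 2.09×10³ K.

T ≈ 2.09×10³ K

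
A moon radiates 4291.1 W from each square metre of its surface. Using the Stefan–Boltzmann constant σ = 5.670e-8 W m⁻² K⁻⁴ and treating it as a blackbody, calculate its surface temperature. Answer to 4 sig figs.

I = σT⁴, so T = (I/σ)^(1/4) = (4291.1/(5.670×10⁻⁸))^(1/4) = 524.5 K.

T ≈ 524.5 K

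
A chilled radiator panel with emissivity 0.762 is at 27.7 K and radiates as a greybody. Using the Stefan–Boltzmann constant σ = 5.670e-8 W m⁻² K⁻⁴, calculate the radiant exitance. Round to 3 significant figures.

I ≈ 0.0254 W/m²

Stefan–Boltzmann: I = εσT⁴ = 0.762 × 5.670×10⁻⁸ × (27.7)⁴ = 0.0254 W/m².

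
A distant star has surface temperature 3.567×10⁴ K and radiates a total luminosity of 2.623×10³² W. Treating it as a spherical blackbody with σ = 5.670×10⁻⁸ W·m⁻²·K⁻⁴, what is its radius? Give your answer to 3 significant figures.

L = 4πR²σT⁴ ⇒ R = √(L/(4πσT⁴)).
σT⁴ = 9.17900×10¹⁰ W/m², so R = √(2.623×10³²/(4π×9.17900×10¹⁰)) = 1.51×10¹⁰ m.

R ≈ 1.51×10¹⁰ m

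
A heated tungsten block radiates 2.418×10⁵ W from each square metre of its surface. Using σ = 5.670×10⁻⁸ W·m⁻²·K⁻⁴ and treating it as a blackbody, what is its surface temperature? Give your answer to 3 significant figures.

I = σT⁴, so T = (I/σ)^(1/4) = (2.418×10⁵/(5.670×10⁻⁸))^(1/4) = 1.44×10³ K.

T ≈ 1.44×10³ K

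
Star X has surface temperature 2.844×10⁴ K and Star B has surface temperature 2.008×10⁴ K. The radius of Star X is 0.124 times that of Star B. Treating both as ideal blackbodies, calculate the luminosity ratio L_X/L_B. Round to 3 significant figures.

L_X/L_B ≈ 0.0619

L ∝ R²T⁴, so L_X/L_B = (R_X/R_B)²(T_X/T_B)⁴ = (0.124)² × (2.844×10⁴/2.008×10⁴)⁴ = 0.015376 × 4.02405 = 0.0619.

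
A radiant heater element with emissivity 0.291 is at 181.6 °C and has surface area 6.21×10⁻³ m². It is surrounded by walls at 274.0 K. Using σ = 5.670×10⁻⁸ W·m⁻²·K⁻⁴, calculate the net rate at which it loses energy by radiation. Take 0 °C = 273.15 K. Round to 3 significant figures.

Net loss ≈ 3.80 W

T = 181.6 °C + 273.15 = 454.75 K.
Area A = 6.21×10⁻³ m².
Net radiated power P_net = εσA(T⁴ − T₀⁴) = 0.291×5.670×10⁻⁸×6.21×10⁻³×(454.75⁴ − 274.0⁴).
T⁴ − T₀⁴ = 4.27652×10¹⁰ − 5.63641×10⁹ = 3.71288×10¹⁰ K⁴, so P_net = 3.80 W.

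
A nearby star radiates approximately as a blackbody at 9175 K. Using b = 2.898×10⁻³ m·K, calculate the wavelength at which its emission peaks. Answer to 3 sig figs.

λ_max ≈ 0.316 μm

Wien's displacement law: λ_max = b/T = (2.898×10⁻³ m·K)/(9175 K) = 3.159×10⁻⁷ m.
That is 0.316 μm, in the ultraviolet range.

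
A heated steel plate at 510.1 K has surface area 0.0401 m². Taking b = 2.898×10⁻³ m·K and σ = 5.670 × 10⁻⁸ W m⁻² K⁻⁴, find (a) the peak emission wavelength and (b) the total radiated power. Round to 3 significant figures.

λ_max ≈ 5.68 μm; P ≈ 154 W

(a) λ_max = b/T = 2.898×10⁻³/510.1 = 5.681×10⁻⁶ m = 5.68 μm.
Area A = 0.0401 m².
(b) P = σAT⁴ = 5.670×10⁻⁸×0.0401×(510.1)⁴ = 154 W.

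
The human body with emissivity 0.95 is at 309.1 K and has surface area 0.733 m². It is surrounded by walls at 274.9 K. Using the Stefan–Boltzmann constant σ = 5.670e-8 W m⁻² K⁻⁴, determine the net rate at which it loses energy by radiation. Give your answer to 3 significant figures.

Net loss ≈ 135 W

Area A = 0.733 m².
Net radiated power P_net = εσA(T⁴ − T₀⁴) = 0.95×5.670×10⁻⁸×0.733×(309.1⁴ − 274.9⁴).
T⁴ − T₀⁴ = 9.12843×10⁹ − 5.71083×10⁹ = 3.41760×10⁹ K⁴, so P_net = 135 W.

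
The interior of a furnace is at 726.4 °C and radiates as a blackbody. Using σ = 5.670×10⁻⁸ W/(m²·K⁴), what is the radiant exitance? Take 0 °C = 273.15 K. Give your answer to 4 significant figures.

I ≈ 5.660×10⁴ W/m²

T = 726.4 °C + 273.15 = 999.55 K.
Stefan–Boltzmann: I = σT⁴ = 5.670×10⁻⁸ × (999.55)⁴ = 5.660×10⁴ W/m².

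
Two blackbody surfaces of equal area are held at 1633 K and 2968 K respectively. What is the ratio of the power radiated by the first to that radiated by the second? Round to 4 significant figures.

With equal areas, P₁/P₂ = (T₁/T₂)⁴ = (1633/2968)⁴ = 0.09164.

P₁/P₂ ≈ 0.09164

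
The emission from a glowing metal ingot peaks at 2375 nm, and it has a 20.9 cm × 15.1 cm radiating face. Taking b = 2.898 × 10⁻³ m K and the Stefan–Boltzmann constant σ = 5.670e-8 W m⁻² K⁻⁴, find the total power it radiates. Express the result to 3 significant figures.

Wien's law: T = b/λ_max = 2.898×10⁻³/2.375×10⁻⁶ = 1220.21 K.
Area A = 0.209 × 0.151 = 0.031559 m².
Then P = σAT⁴ = 5.670×10⁻⁸×0.031559×(1220.21)⁴ = 3.97×10³ W.

P ≈ 3.97×10³ W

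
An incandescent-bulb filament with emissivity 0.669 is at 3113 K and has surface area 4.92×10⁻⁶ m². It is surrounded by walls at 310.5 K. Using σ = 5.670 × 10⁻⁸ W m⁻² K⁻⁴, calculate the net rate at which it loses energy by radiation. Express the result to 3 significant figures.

Net loss ≈ 17.5 W

Area A = 4.92×10⁻⁶ m².
Net radiated power P_net = εσA(T⁴ − T₀⁴) = 0.669×5.670×10⁻⁸×4.92×10⁻⁶×(3113⁴ − 310.5⁴).
T⁴ − T₀⁴ = 9.39110×10¹³ − 9.29494×10⁹ = 9.39017×10¹³ K⁴, so P_net = 17.5 W.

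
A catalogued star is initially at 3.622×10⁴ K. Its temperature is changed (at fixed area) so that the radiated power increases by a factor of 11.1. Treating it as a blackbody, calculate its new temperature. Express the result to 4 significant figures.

P ∝ T⁴, so T₂/T₁ = (P₂/P₁)^(1/4) = (11.1)^(1/4) = 1.82529.
T₂ = 3.622×10⁴ × 1.82529 = 6.611×10⁴ K.

T₂ ≈ 6.611×10⁴ K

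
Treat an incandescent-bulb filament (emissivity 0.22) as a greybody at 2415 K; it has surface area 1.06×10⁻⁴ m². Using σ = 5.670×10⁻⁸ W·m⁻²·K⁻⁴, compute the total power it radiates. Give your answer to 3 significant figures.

P ≈ 45.0 W

Area A = 1.06×10⁻⁴ m².
P = εσAT⁴ = 0.22 × 5.670×10⁻⁸ × 1.06×10⁻⁴ × (2415)⁴ = 45.0 W.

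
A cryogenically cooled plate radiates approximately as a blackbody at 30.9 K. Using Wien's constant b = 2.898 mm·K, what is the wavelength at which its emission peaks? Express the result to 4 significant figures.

Wien's displacement law: λ_max = b/T = (2.898×10⁻³ m·K)/(30.9 K) = 9.3786×10⁻⁵ m.
That is 93.79 μm, in the infrared range.

λ_max ≈ 93.79 μm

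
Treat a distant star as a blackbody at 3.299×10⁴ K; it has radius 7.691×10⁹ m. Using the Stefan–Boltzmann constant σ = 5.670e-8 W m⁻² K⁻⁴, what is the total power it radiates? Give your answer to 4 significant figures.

P ≈ 4.992×10³¹ W

Surface area A = 4πR² = 4π(7.691×10⁹ m)² = 7.43319×10²⁰ m².
P = σAT⁴ = 5.670×10⁻⁸ × 7.43319×10²⁰ × (3.299×10⁴)⁴ = 4.992×10³¹ W.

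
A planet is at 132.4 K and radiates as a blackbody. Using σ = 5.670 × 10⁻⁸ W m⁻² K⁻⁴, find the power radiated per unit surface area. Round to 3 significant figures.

I ≈ 17.4 W/m²

Stefan–Boltzmann: I = σT⁴ = 5.670×10⁻⁸ × (132.4)⁴ = 17.4 W/m².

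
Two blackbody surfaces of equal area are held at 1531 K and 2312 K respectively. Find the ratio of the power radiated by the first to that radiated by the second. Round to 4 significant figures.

With equal areas, P₁/P₂ = (T₁/T₂)⁴ = (1531/2312)⁴ = 0.1923.

P₁/P₂ ≈ 0.1923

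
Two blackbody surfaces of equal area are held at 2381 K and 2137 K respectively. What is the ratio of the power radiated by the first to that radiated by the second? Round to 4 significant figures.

With equal areas, P₁/P₂ = (T₁/T₂)⁴ = (2381/2137)⁴ = 1.541.

P₁/P₂ ≈ 1.541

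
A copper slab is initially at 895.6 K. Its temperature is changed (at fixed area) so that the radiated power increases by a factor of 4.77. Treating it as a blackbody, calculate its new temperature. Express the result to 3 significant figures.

P ∝ T⁴, so T₂/T₁ = (P₂/P₁)^(1/4) = (4.77)^(1/4) = 1.47785.
T₂ = 895.6 × 1.47785 = 1.32×10³ K.

T₂ ≈ 1.32×10³ K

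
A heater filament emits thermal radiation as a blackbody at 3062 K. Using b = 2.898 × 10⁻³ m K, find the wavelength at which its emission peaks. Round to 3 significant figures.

Wien's displacement law: λ_max = b/T = (2.898×10⁻³ m·K)/(3062 K) = 9.464×10⁻⁷ m.
That is 946 nm, in the infrared range.

λ_max ≈ 946 nm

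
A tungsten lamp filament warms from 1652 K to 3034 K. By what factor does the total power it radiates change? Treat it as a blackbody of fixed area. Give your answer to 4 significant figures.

P₂/P₁ ≈ 11.38

P ∝ T⁴, so P₂/P₁ = (T₂/T₁)⁴ = (3034/1652)⁴ = (1.83656)⁴ = 11.38.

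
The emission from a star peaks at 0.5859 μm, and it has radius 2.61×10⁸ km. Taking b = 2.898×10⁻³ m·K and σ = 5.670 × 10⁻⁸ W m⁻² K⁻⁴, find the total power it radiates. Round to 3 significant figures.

P ≈ 2.91×10³¹ W

Wien's law: T = b/λ_max = 2.898×10⁻³/5.859×10⁻⁷ = 4946.24 K.
Surface area A = 4πR² = 4π(2.61×10¹¹ m)² = 8.56034×10²³ m².
Then P = σAT⁴ = 5.670×10⁻⁸×8.56034×10²³×(4946.24)⁴ = 2.91×10³¹ W.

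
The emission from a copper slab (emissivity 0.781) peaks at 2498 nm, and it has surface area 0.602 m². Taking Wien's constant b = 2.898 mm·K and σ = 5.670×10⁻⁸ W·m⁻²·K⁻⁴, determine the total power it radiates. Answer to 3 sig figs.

P ≈ 4.83×10⁴ W

Wien's law: T = b/λ_max = 2.898×10⁻³/2.498×10⁻⁶ = 1160.13 K.
Area A = 0.602 m².
Then P = εσAT⁴ = 0.781×5.670×10⁻⁸×0.602×(1160.13)⁴ = 4.83×10⁴ W.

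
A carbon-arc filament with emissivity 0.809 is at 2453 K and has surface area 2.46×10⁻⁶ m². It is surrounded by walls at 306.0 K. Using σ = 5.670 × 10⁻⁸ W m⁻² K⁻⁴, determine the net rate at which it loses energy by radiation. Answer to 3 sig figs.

Net loss ≈ 4.08 W

Area A = 2.46×10⁻⁶ m².
Net radiated power P_net = εσA(T⁴ − T₀⁴) = 0.809×5.670×10⁻⁸×2.46×10⁻⁶×(2453⁴ − 306.0⁴).
T⁴ − T₀⁴ = 3.62068×10¹³ − 8.76770×10⁹ = 3.61980×10¹³ K⁴, so P_net = 4.08 W.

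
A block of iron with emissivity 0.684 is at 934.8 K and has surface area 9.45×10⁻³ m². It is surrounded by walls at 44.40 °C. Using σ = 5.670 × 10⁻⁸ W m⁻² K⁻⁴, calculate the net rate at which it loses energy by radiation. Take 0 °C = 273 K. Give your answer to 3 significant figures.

Net loss ≈ 276 W

Surroundings: T = 44.40 °C + 273 = 317.40 K.
Area A = 9.45×10⁻³ m².
Net radiated power P_net = εσA(T⁴ − T₀⁴) = 0.684×5.670×10⁻⁸×9.45×10⁻³×(934.8⁴ − 317.40⁴).
T⁴ − T₀⁴ = 7.63616×10¹¹ − 1.01491×10¹⁰ = 7.53467×10¹¹ K⁴, so P_net = 276 W.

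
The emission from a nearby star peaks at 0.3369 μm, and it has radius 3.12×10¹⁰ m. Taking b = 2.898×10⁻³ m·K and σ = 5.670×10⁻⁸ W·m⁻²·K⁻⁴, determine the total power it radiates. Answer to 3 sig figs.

Wien's law: T = b/λ_max = 2.898×10⁻³/3.369×10⁻⁷ = 8601.96 K.
Surface area A = 4πR² = 4π(3.12×10¹⁰ m)² = 1.22326×10²² m².
Then P = σAT⁴ = 5.670×10⁻⁸×1.22326×10²²×(8601.96)⁴ = 3.80×10³⁰ W.

P ≈ 3.80×10³⁰ W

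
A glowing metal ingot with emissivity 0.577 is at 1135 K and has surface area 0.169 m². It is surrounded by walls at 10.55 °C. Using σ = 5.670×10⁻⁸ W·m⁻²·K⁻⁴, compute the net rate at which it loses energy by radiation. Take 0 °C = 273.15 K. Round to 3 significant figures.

Net loss ≈ 9.14×10³ W

Surroundings: T = 10.55 °C + 273.15 = 283.70 K.
Area A = 0.169 m².
Net radiated power P_net = εσA(T⁴ − T₀⁴) = 0.577×5.670×10⁻⁸×0.169×(1135⁴ − 283.70⁴).
T⁴ − T₀⁴ = 1.65952×10¹² − 6.47795×10⁹ = 1.65304×10¹² K⁴, so P_net = 9.14×10³ W.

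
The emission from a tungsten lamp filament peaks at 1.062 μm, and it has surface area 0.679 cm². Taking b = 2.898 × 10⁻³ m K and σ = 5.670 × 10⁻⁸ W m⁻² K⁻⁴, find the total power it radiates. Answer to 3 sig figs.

P ≈ 213 W

Wien's law: T = b/λ_max = 2.898×10⁻³/1.062×10⁻⁶ = 2728.81 K.
Area A = 0.679 cm² = 6.79×10⁻⁵ m².
Then P = σAT⁴ = 5.670×10⁻⁸×6.79×10⁻⁵×(2728.81)⁴ = 213 W.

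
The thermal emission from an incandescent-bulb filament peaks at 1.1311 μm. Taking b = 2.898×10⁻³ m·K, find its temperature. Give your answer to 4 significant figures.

Wien's law gives T = b/λ_max = (2.898×10⁻³ m·K)/(1.1311×10⁻⁶ m) = 2562 K.

T ≈ 2562 K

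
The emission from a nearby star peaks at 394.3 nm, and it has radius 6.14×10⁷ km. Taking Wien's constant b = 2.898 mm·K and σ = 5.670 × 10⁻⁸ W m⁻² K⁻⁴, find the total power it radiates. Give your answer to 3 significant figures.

Wien's law: T = b/λ_max = 2.898×10⁻³/3.943×10⁻⁷ = 7349.73 K.
Surface area A = 4πR² = 4π(6.14×10¹⁰ m)² = 4.73747×10²² m².
Then P = σAT⁴ = 5.670×10⁻⁸×4.73747×10²²×(7349.73)⁴ = 7.84×10³⁰ W.

P ≈ 7.84×10³⁰ W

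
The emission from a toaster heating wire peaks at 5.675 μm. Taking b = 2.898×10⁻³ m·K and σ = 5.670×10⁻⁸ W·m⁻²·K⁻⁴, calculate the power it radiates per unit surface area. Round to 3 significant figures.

I ≈ 3.86×10³ W/m²

Wien's law: T = b/λ_max = 2.898×10⁻³/5.675×10⁻⁶ = 510.661 K.
Then I = σT⁴ = 5.670×10⁻⁸×(510.661)⁴ = 3.86×10³ W/m².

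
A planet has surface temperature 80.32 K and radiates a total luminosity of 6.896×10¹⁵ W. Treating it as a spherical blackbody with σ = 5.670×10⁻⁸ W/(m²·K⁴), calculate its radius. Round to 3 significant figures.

R ≈ 1.52×10⁷ m

L = 4πR²σT⁴ ⇒ R = √(L/(4πσT⁴)).
σT⁴ = 2.35981 W/m², so R = √(6.896×10¹⁵/(4π×2.35981)) = 1.52×10⁷ m.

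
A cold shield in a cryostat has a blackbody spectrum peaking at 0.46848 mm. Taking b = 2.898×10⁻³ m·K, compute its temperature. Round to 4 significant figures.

T ≈ 6.186 K

Wien's law gives T = b/λ_max = (2.898×10⁻³ m·K)/(4.6848×10⁻⁴ m) = 6.186 K.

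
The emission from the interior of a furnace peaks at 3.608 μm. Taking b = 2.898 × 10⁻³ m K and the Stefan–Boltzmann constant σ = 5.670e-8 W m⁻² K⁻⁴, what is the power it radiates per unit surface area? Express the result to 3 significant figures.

I ≈ 2.36×10⁴ W/m²

Wien's law: T = b/λ_max = 2.898×10⁻³/3.608×10⁻⁶ = 803.215 K.
Then I = σT⁴ = 5.670×10⁻⁸×(803.215)⁴ = 2.36×10⁴ W/m².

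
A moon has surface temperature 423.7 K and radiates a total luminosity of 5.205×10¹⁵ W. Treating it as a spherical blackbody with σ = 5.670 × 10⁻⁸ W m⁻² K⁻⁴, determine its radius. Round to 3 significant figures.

R ≈ 4.76×10⁵ m

L = 4πR²σT⁴ ⇒ R = √(L/(4πσT⁴)).
σT⁴ = 1827.33 W/m², so R = √(5.205×10¹⁵/(4π×1827.33)) = 4.76×10⁵ m.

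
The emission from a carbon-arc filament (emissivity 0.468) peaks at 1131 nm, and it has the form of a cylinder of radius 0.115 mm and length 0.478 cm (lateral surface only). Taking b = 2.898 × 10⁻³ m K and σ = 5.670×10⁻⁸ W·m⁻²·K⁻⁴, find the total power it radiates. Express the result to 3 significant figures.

Wien's law: T = b/λ_max = 2.898×10⁻³/1.131×10⁻⁶ = 2562.33 K.
Lateral area A = 2πrL = 2π×1.15×10⁻⁴×4.78×10⁻³ = 3.45387×10⁻⁶ m².
Then P = εσAT⁴ = 0.468×5.670×10⁻⁸×3.45387×10⁻⁶×(2562.33)⁴ = 3.95 W.

P ≈ 3.95 W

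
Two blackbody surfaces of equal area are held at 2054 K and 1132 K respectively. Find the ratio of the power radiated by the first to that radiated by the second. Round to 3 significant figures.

P₁/P₂ ≈ 10.8

With equal areas, P₁/P₂ = (T₁/T₂)⁴ = (2054/1132)⁴ = 10.8.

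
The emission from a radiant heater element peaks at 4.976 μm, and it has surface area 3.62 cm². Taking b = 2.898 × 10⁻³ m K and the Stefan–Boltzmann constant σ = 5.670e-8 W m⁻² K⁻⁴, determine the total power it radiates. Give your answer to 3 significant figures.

P ≈ 2.36 W

Wien's law: T = b/λ_max = 2.898×10⁻³/4.976×10⁻⁶ = 582.395 K.
Area A = 3.62 cm² = 3.62×10⁻⁴ m².
Then P = σAT⁴ = 5.670×10⁻⁸×3.62×10⁻⁴×(582.395)⁴ = 2.36 W.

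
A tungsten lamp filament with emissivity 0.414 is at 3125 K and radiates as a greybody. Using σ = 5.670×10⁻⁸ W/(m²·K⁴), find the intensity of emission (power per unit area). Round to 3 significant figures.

I ≈ 2.24×10⁶ W/m²

Stefan–Boltzmann: I = εσT⁴ = 0.414 × 5.670×10⁻⁸ × (3125)⁴ = 2.24×10⁶ W/m².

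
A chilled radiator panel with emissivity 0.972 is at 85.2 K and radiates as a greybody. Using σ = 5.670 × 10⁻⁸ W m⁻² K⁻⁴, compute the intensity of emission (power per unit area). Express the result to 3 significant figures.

Stefan–Boltzmann: I = εσT⁴ = 0.972 × 5.670×10⁻⁸ × (85.2)⁴ = 2.90 W/m².

I ≈ 2.90 W/m²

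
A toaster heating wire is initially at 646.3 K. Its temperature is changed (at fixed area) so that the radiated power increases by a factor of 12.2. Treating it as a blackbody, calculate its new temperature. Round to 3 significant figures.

T₂ ≈ 1.21×10³ K

P ∝ T⁴, so T₂/T₁ = (P₂/P₁)^(1/4) = (12.2)^(1/4) = 1.86892.
T₂ = 646.3 × 1.86892 = 1.21×10³ K.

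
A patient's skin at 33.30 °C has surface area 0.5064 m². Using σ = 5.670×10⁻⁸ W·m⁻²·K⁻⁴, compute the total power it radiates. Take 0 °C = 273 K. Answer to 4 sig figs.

P ≈ 252.7 W

T = 33.30 °C + 273 = 306.30 K.
Area A = 0.5064 m².
P = σAT⁴ = 5.670×10⁻⁸ × 0.5064 × (306.30)⁴ = 252.7 W.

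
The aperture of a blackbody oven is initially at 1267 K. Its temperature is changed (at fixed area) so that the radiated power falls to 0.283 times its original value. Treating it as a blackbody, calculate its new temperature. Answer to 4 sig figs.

T₂ ≈ 924.1 K

P ∝ T⁴, so T₂/T₁ = (P₂/P₁)^(1/4) = (0.283)^(1/4) = 0.729368.
T₂ = 1267 × 0.729368 = 924.1 K.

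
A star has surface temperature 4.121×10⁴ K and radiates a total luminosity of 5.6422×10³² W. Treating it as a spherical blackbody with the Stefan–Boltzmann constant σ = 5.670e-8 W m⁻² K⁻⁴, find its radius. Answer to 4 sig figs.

L = 4πR²σT⁴ ⇒ R = √(L/(4πσT⁴)).
σT⁴ = 1.63529×10¹¹ W/m², so R = √(5.6422×10³²/(4π×1.63529×10¹¹)) = 1.657×10¹⁰ m.

R ≈ 1.657×10¹⁰ m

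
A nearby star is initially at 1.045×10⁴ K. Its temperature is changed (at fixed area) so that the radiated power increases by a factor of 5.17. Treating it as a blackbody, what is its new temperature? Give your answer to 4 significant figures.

T₂ ≈ 1.576×10⁴ K

P ∝ T⁴, so T₂/T₁ = (P₂/P₁)^(1/4) = (5.17)^(1/4) = 1.50790.
T₂ = 1.045×10⁴ × 1.50790 = 1.576×10⁴ K.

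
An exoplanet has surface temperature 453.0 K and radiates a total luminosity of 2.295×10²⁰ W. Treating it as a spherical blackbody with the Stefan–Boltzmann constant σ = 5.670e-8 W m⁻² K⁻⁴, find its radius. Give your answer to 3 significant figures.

R ≈ 8.75×10⁷ m

L = 4πR²σT⁴ ⇒ R = √(L/(4πσT⁴)).
σT⁴ = 2387.68 W/m², so R = √(2.295×10²⁰/(4π×2387.68)) = 8.75×10⁷ m.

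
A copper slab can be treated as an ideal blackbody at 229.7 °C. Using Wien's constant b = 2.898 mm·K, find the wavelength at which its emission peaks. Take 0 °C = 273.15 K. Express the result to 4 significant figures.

λ_max ≈ 5.763 μm

T = 229.7 °C + 273.15 = 502.85 K.
Wien's displacement law: λ_max = b/T = (2.898×10⁻³ m·K)/(502.85 K) = 5.7632×10⁻⁶ m.
That is 5.763 μm, in the infrared range.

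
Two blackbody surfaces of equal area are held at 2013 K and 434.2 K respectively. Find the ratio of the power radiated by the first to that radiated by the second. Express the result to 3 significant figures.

P₁/P₂ ≈ 462

With equal areas, P₁/P₂ = (T₁/T₂)⁴ = (2013/434.2)⁴ = 462.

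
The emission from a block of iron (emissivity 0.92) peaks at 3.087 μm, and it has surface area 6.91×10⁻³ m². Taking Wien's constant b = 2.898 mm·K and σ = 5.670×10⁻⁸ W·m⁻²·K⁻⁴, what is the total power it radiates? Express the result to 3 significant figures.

Wien's law: T = b/λ_max = 2.898×10⁻³/3.087×10⁻⁶ = 938.776 K.
Area A = 6.91×10⁻³ m².
Then P = εσAT⁴ = 0.92×5.670×10⁻⁸×6.91×10⁻³×(938.776)⁴ = 280 W.

P ≈ 280 W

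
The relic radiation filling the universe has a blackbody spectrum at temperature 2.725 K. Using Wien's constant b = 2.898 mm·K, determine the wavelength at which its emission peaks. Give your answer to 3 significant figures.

Wien's displacement law: λ_max = b/T = (2.898×10⁻³ m·K)/(2.725 K) = 1.063×10⁻³ m.
That is 1.06 mm, in the microwave range.

λ_max ≈ 1.06 mm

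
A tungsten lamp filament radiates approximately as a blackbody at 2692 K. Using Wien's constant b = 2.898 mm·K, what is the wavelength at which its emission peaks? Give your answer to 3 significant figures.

Wien's displacement law: λ_max = b/T = (2.898×10⁻³ m·K)/(2692 K) = 1.077×10⁻⁶ m.
That is 1.08 μm, in the infrared range.

λ_max ≈ 1.08 μm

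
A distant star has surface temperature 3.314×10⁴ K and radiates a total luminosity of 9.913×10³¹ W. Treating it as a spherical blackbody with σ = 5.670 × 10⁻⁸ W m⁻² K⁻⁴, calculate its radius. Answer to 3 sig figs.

L = 4πR²σT⁴ ⇒ R = √(L/(4πσT⁴)).
σT⁴ = 6.83901×10¹⁰ W/m², so R = √(9.913×10³¹/(4π×6.83901×10¹⁰)) = 1.07×10¹⁰ m.

R ≈ 1.07×10¹⁰ m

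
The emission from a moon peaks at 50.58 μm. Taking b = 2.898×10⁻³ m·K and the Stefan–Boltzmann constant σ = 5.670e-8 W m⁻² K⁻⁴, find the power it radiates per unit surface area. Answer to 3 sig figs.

I ≈ 0.611 W/m²

Wien's law: T = b/λ_max = 2.898×10⁻³/5.058×10⁻⁵ = 57.2954 K.
Then I = σT⁴ = 5.670×10⁻⁸×(57.2954)⁴ = 0.611 W/m².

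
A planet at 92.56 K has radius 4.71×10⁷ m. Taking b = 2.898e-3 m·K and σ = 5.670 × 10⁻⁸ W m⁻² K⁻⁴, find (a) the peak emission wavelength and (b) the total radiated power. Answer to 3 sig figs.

(a) λ_max = b/T = 2.898×10⁻³/92.56 = 3.131×10⁻⁵ m = 31.3 μm.
Surface area A = 4πR² = 4π(4.71×10⁷ m)² = 2.78774×10¹⁶ m².
(b) P = σAT⁴ = 5.670×10⁻⁸×2.78774×10¹⁶×(92.56)⁴ = 1.16×10¹⁷ W.

λ_max ≈ 31.3 μm; P ≈ 1.16×10¹⁷ W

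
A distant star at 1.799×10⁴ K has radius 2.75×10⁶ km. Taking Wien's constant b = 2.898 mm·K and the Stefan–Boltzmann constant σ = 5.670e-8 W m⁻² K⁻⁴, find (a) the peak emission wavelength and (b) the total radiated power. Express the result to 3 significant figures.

λ_max ≈ 161 nm; P ≈ 5.64×10²⁹ W

(a) λ_max = b/T = 2.898×10⁻³/1.799×10⁴ = 1.611×10⁻⁷ m = 161 nm.
Surface area A = 4πR² = 4π(2.75×10⁹ m)² = 9.50332×10¹⁹ m².
(b) P = σAT⁴ = 5.670×10⁻⁸×9.50332×10¹⁹×(1.799×10⁴)⁴ = 5.64×10²⁹ W.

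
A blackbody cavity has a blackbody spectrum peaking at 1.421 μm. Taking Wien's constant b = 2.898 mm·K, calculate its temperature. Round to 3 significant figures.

T ≈ 2.04×10³ K

Wien's law gives T = b/λ_max = (2.898×10⁻³ m·K)/(1.421×10⁻⁶ m) = 2.04×10³ K.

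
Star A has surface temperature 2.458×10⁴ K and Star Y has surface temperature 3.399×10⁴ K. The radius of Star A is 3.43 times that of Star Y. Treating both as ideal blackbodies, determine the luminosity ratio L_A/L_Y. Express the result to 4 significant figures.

L ∝ R²T⁴, so L_A/L_Y = (R_A/R_Y)²(T_A/T_Y)⁴ = (3.43)² × (2.458×10⁴/3.399×10⁴)⁴ = 11.7649 × 0.273478 = 3.217.

L_A/L_Y ≈ 3.217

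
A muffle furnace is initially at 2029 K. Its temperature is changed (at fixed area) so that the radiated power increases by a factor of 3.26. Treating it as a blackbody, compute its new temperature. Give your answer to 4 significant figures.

T₂ ≈ 2726 K

P ∝ T⁴, so T₂/T₁ = (P₂/P₁)^(1/4) = (3.26)^(1/4) = 1.34371.
T₂ = 2029 × 1.34371 = 2726 K.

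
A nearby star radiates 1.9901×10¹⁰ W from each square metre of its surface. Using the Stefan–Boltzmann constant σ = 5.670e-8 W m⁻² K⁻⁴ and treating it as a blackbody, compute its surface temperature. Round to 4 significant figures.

I = σT⁴, so T = (I/σ)^(1/4) = (1.9901×10¹⁰/(5.670×10⁻⁸))^(1/4) = 2.434×10⁴ K.

T ≈ 2.434×10⁴ K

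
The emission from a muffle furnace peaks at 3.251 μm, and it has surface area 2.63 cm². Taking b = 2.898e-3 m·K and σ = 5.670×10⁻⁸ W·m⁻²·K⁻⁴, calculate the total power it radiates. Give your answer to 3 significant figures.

P ≈ 9.42 W

Wien's law: T = b/λ_max = 2.898×10⁻³/3.251×10⁻⁶ = 891.418 K.
Area A = 2.63 cm² = 2.63×10⁻⁴ m².
Then P = σAT⁴ = 5.670×10⁻⁸×2.63×10⁻⁴×(891.418)⁴ = 9.42 W.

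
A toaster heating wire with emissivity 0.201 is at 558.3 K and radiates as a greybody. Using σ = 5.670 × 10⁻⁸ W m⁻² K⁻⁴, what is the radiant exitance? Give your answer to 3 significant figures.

I ≈ 1.11×10³ W/m²

Stefan–Boltzmann: I = εσT⁴ = 0.201 × 5.670×10⁻⁸ × (558.3)⁴ = 1.11×10³ W/m².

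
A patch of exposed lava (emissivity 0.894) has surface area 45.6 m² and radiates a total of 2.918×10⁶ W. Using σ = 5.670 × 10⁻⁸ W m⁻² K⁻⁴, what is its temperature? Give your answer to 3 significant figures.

Area A = 45.6 m².
P = εσAT⁴ ⇒ T = (P/(εσA))^(1/4) = (2.918×10⁶/(0.894×5.670×10⁻⁸×45.6))^(1/4) = 1.06×10³ K.

T ≈ 1.06×10³ K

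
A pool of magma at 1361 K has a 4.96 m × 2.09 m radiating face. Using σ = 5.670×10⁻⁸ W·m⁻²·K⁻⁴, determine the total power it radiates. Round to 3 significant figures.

Area A = 4.96 × 2.09 = 10.3664 m².
P = σAT⁴ = 5.670×10⁻⁸ × 10.3664 × (1361)⁴ = 2.02×10⁶ W.

P ≈ 2.02×10⁶ W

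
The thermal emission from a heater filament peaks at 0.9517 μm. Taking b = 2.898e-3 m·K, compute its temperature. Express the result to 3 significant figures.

Wien's law gives T = b/λ_max = (2.898×10⁻³ m·K)/(9.517×10⁻⁷ m) = 3.05×10³ K.

T ≈ 3.05×10³ K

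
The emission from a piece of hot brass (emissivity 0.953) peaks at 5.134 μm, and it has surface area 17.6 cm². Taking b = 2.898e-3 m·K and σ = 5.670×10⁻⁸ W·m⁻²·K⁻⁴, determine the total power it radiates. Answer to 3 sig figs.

P ≈ 9.66 W

Wien's law: T = b/λ_max = 2.898×10⁻³/5.134×10⁻⁶ = 564.472 K.
Area A = 17.6 cm² = 1.76×10⁻³ m².
Then P = εσAT⁴ = 0.953×5.670×10⁻⁸×1.76×10⁻³×(564.472)⁴ = 9.66 W.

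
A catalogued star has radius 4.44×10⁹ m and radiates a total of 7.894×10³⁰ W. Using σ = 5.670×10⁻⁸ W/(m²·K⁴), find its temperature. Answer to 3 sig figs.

Surface area A = 4πR² = 4π(4.44×10⁹ m)² = 2.47728×10²⁰ m².
P = σAT⁴ ⇒ T = (P/(σA))^(1/4) = (7.894×10³⁰/(5.670×10⁻⁸×2.47728×10²⁰))^(1/4) = 2.74×10⁴ K.

T ≈ 2.74×10⁴ K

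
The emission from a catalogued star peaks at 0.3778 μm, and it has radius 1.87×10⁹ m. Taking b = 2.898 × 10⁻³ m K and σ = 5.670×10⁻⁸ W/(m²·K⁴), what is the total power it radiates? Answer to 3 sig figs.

Wien's law: T = b/λ_max = 2.898×10⁻³/3.778×10⁻⁷ = 7670.73 K.
Surface area A = 4πR² = 4π(1.87×10⁹ m)² = 4.39433×10¹⁹ m².
Then P = σAT⁴ = 5.670×10⁻⁸×4.39433×10¹⁹×(7670.73)⁴ = 8.63×10²⁷ W.

P ≈ 8.63×10²⁷ W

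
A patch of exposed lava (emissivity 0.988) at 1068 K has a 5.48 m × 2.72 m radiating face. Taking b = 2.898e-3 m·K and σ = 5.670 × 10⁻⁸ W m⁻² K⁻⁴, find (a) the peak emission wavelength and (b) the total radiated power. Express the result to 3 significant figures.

λ_max ≈ 2.71 μm; P ≈ 1.09×10⁶ W

(a) λ_max = b/T = 2.898×10⁻³/1068 = 2.713×10⁻⁶ m = 2.71 μm.
Area A = 5.48 × 2.72 = 14.9056 m².
(b) P = εσAT⁴ = 0.988×5.670×10⁻⁸×14.9056×(1068)⁴ = 1.09×10⁶ W.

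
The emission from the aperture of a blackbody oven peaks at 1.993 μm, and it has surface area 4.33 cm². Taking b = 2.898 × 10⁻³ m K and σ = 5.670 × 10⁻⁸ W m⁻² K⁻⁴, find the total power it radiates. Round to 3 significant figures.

P ≈ 110 W

Wien's law: T = b/λ_max = 2.898×10⁻³/1.993×10⁻⁶ = 1454.09 K.
Area A = 4.33 cm² = 4.33×10⁻⁴ m².
Then P = σAT⁴ = 5.670×10⁻⁸×4.33×10⁻⁴×(1454.09)⁴ = 110 W.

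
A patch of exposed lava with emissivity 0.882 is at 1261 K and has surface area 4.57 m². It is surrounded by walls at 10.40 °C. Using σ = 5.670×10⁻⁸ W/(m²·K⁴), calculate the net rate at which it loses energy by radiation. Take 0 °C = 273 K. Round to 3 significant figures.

Surroundings: T = 10.40 °C + 273 = 283.40 K.
Area A = 4.57 m².
Net radiated power P_net = εσA(T⁴ − T₀⁴) = 0.882×5.670×10⁻⁸×4.57×(1261⁴ − 283.40⁴).
T⁴ − T₀⁴ = 2.52848×10¹² − 6.45059×10⁹ = 2.52203×10¹² K⁴, so P_net = 5.76×10⁵ W.

Net loss ≈ 5.76×10⁵ W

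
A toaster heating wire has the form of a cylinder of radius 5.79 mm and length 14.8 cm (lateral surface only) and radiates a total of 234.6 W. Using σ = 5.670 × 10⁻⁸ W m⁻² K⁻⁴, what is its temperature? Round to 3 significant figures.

T ≈ 936 K

Lateral area A = 2πrL = 2π×5.79×10⁻³×0.148 = 5.38419×10⁻³ m².
P = σAT⁴ ⇒ T = (P/(σA))^(1/4) = (234.6/(5.670×10⁻⁸×5.38419×10⁻³))^(1/4) = 936 K.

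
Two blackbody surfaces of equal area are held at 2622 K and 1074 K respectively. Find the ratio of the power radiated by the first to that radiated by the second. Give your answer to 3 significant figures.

P₁/P₂ ≈ 35.5

With equal areas, P₁/P₂ = (T₁/T₂)⁴ = (2622/1074)⁴ = 35.5.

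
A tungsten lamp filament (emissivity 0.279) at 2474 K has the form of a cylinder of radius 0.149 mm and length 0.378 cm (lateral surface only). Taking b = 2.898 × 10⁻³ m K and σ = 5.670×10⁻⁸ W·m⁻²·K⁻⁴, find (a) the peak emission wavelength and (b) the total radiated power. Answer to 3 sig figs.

(a) λ_max = b/T = 2.898×10⁻³/2474 = 1.171×10⁻⁶ m = 1.17×10³ nm.
Lateral area A = 2πrL = 2π×1.49×10⁻⁴×3.78×10⁻³ = 3.53882×10⁻⁶ m².
(b) P = εσAT⁴ = 0.279×5.670×10⁻⁸×3.53882×10⁻⁶×(2474)⁴ = 2.10 W.

λ_max ≈ 1.17×10³ nm; P ≈ 2.10 W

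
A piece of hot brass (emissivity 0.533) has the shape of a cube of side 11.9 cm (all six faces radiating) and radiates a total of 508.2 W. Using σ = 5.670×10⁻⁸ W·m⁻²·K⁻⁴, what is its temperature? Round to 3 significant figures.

Area A = 6s² = 6×(0.119 m)² = 0.084966 m².
P = εσAT⁴ ⇒ T = (P/(εσA))^(1/4) = (508.2/(0.533×5.670×10⁻⁸×0.084966))^(1/4) = 667 K.

T ≈ 667 K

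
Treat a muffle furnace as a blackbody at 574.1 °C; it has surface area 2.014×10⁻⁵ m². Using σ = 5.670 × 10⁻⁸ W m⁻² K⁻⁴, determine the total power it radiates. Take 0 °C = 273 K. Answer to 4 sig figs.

P ≈ 0.5880 W

T = 574.1 °C + 273 = 847.1 K.
Area A = 2.014×10⁻⁵ m².
P = σAT⁴ = 5.670×10⁻⁸ × 2.014×10⁻⁵ × (847.1)⁴ = 0.5880 W.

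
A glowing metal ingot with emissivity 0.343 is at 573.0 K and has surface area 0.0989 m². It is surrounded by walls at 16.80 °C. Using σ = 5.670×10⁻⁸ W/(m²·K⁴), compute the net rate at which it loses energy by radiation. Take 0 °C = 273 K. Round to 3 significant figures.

Net loss ≈ 194 W

Surroundings: T = 16.80 °C + 273 = 289.80 K.
Area A = 0.0989 m².
Net radiated power P_net = εσA(T⁴ − T₀⁴) = 0.343×5.670×10⁻⁸×0.0989×(573.0⁴ − 289.80⁴).
T⁴ − T₀⁴ = 1.07800×10¹¹ − 7.05332×10⁹ = 1.00747×10¹¹ K⁴, so P_net = 194 W.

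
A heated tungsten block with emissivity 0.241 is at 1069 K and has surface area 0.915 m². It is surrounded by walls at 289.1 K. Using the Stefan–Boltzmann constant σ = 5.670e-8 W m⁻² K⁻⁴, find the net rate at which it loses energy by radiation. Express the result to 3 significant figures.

Area A = 0.915 m².
Net radiated power P_net = εσA(T⁴ − T₀⁴) = 0.241×5.670×10⁻⁸×0.915×(1069⁴ − 289.1⁴).
T⁴ − T₀⁴ = 1.30590×10¹² − 6.98542×10⁹ = 1.29891×10¹² K⁴, so P_net = 1.62×10⁴ W.

Net loss ≈ 1.62×10⁴ W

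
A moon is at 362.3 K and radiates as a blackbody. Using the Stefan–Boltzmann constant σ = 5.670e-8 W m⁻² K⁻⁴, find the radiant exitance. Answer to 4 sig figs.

I ≈ 976.9 W/m²

Stefan–Boltzmann: I = σT⁴ = 5.670×10⁻⁸ × (362.3)⁴ = 976.9 W/m².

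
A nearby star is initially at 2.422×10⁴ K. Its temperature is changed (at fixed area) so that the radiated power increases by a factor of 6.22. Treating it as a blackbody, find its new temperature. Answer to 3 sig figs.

P ∝ T⁴, so T₂/T₁ = (P₂/P₁)^(1/4) = (6.22)^(1/4) = 1.57924.
T₂ = 2.422×10⁴ × 1.57924 = 3.82×10⁴ K.

T₂ ≈ 3.82×10⁴ K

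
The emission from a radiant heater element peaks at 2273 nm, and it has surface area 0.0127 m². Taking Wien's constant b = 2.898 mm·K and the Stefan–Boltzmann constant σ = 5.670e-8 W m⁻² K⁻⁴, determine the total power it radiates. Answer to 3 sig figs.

Wien's law: T = b/λ_max = 2.898×10⁻³/2.273×10⁻⁶ = 1274.97 K.
Area A = 0.0127 m².
Then P = σAT⁴ = 5.670×10⁻⁸×0.0127×(1274.97)⁴ = 1.90×10³ W.

P ≈ 1.90×10³ W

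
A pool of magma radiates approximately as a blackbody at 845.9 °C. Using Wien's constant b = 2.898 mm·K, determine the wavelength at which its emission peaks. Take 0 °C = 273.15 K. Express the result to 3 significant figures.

T = 845.9 °C + 273.15 = 1119.05 K.
Wien's displacement law: λ_max = b/T = (2.898×10⁻³ m·K)/(1119.05 K) = 2.590×10⁻⁶ m.
That is 2.59×10³ nm, in the infrared range.

λ_max ≈ 2.59×10³ nm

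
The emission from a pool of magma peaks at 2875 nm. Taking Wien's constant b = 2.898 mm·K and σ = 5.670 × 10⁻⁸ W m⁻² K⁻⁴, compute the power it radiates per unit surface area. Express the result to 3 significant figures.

I ≈ 5.85×10⁴ W/m²

Wien's law: T = b/λ_max = 2.898×10⁻³/2.875×10⁻⁶ = 1008.00 K.
Then I = σT⁴ = 5.670×10⁻⁸×(1008.00)⁴ = 5.85×10⁴ W/m².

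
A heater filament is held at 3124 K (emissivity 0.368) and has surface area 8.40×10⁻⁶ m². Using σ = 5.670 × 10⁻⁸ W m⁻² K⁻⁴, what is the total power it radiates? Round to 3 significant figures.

P ≈ 16.7 W

Area A = 8.40×10⁻⁶ m².
P = εσAT⁴ = 0.368 × 5.670×10⁻⁸ × 8.40×10⁻⁶ × (3124)⁴ = 16.7 W.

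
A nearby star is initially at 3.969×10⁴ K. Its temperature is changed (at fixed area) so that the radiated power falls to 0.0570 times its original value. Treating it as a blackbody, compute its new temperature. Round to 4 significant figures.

T₂ ≈ 1.939×10⁴ K

P ∝ T⁴, so T₂/T₁ = (P₂/P₁)^(1/4) = (0.0570)^(1/4) = 0.488617.
T₂ = 3.969×10⁴ × 0.488617 = 1.939×10⁴ K.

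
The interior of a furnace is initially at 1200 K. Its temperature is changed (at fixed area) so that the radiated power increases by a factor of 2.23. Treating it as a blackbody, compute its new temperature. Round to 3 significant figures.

P ∝ T⁴, so T₂/T₁ = (P₂/P₁)^(1/4) = (2.23)^(1/4) = 1.22201.
T₂ = 1200 × 1.22201 = 1.47×10³ K.

T₂ ≈ 1.47×10³ K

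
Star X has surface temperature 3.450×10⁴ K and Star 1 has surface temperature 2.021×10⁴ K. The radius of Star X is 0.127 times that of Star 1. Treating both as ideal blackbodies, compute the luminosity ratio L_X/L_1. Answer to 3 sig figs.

L_X/L_1 ≈ 0.137

L ∝ R²T⁴, so L_X/L_1 = (R_X/R_1)²(T_X/T_1)⁴ = (0.127)² × (3.450×10⁴/2.021×10⁴)⁴ = 0.016129 × 8.49202 = 0.137.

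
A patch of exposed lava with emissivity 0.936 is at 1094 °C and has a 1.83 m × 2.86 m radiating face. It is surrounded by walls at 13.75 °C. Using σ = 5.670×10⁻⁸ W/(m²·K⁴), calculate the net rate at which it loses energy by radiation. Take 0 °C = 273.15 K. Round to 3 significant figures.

Net loss ≈ 9.68×10⁵ W

T = 1094 °C + 273.15 = 1367.15 K.
Surroundings: T = 13.75 °C + 273.15 = 286.90 K.
Area A = 1.83 × 2.86 = 5.2338 m².
Net radiated power P_net = εσA(T⁴ − T₀⁴) = 0.936×5.670×10⁻⁸×5.2338×(1367.15⁴ − 286.90⁴).
T⁴ − T₀⁴ = 3.49353×10¹² − 6.77520×10⁹ = 3.48675×10¹² K⁴, so P_net = 9.68×10⁵ W.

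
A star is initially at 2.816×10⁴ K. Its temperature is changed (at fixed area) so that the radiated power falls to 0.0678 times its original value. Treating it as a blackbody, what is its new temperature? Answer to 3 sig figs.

P ∝ T⁴, so T₂/T₁ = (P₂/P₁)^(1/4) = (0.0678)^(1/4) = 0.510279.
T₂ = 2.816×10⁴ × 0.510279 = 1.44×10⁴ K.

T₂ ≈ 1.44×10⁴ K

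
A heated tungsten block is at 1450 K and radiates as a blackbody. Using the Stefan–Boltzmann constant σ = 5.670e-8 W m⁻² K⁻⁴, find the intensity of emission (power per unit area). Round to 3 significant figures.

I ≈ 2.51×10⁵ W/m²

Stefan–Boltzmann: I = σT⁴ = 5.670×10⁻⁸ × (1450)⁴ = 2.51×10⁵ W/m².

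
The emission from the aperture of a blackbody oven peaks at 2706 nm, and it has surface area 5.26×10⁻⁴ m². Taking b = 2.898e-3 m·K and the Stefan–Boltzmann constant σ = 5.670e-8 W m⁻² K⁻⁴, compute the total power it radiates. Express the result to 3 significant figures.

P ≈ 39.2 W

Wien's law: T = b/λ_max = 2.898×10⁻³/2.706×10⁻⁶ = 1070.95 K.
Area A = 5.26×10⁻⁴ m².
Then P = σAT⁴ = 5.670×10⁻⁸×5.26×10⁻⁴×(1070.95)⁴ = 39.2 W.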